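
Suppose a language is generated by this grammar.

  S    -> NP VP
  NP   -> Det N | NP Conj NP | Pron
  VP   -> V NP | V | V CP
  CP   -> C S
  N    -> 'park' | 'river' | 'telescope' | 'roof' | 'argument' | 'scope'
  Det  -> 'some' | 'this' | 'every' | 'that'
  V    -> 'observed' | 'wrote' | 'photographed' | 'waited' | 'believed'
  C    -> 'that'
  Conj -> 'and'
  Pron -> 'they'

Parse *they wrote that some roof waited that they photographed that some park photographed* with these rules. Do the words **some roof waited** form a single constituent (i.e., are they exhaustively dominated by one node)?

No

[S [NP [Pron they]] [VP [V wrote] [CP [C that] [S [NP [Det some] [N roof]] [VP [V waited] [CP [C that] [S [NP [Pron they]] [VP [V photographed] [CP [C that] [S [NP [Det some] [N park]] [VP [V photographed]]]]]]]]]]]]
The smallest constituent containing 'some roof waited' is the S spanning 'some roof waited that they photographed that some park photographed'; no single node in the tree dominates exactly the given words.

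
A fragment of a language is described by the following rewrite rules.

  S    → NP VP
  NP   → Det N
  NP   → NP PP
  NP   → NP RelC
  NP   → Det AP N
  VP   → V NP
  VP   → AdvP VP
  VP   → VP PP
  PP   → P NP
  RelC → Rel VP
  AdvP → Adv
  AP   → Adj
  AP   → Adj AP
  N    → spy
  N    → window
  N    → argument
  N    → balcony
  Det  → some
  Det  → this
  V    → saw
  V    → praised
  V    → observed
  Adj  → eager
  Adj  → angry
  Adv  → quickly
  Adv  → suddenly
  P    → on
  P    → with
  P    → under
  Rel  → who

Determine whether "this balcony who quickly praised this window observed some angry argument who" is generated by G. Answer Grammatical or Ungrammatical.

Ungrammatical

For S → NP VP, every NP-prefix leaves a non-VP remainder: after 'this balcony' the remainder is not a VP; after 'this balcony who quickly praised this window' the remainder is not a VP.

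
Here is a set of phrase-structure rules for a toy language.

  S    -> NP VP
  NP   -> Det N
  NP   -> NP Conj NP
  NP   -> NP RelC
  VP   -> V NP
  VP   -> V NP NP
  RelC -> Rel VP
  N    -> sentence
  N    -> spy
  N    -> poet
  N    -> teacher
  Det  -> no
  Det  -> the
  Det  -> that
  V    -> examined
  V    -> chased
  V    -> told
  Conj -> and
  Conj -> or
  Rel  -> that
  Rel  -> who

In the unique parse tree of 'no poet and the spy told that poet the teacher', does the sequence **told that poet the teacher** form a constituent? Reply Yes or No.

[S [NP [NP [Det no] [N poet]] [Conj and] [NP [Det the] [N spy]]] [VP [V told] [NP [Det that] [N poet]] [NP [Det the] [N teacher]]]]
The words 'told that poet the teacher' are exhaustively dominated by a single VP node (built by VP → V NP NP), so they form a constituent.

Yes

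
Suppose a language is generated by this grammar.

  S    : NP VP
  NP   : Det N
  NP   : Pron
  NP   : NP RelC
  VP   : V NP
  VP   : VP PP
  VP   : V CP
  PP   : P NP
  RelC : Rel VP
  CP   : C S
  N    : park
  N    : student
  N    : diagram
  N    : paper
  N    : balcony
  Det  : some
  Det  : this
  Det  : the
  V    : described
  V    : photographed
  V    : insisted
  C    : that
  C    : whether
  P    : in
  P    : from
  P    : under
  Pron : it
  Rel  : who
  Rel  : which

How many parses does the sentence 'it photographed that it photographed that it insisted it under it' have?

3

Two of the 3 distinct bracketings:
[S [NP [Pron it]] [VP [VP [V photographed] [CP [C that] [S [NP [Pron it]] [VP [V photographed] [CP [C that] [S [NP [Pron it]] [VP [V insisted] [NP [Pron it]]]]]]]]] [PP [P under] [NP [Pron it]]]]]
[S [NP [Pron it]] [VP [V photographed] [CP [C that] [S [NP [Pron it]] [VP [VP [V photographed] [CP [C that] [S [NP [Pron it]] [VP [V insisted] [NP [Pron it]]]]]] [PP [P under] [NP [Pron it]]]]]]]]
The trees differ in how a recursive rule is bracketed over the same span.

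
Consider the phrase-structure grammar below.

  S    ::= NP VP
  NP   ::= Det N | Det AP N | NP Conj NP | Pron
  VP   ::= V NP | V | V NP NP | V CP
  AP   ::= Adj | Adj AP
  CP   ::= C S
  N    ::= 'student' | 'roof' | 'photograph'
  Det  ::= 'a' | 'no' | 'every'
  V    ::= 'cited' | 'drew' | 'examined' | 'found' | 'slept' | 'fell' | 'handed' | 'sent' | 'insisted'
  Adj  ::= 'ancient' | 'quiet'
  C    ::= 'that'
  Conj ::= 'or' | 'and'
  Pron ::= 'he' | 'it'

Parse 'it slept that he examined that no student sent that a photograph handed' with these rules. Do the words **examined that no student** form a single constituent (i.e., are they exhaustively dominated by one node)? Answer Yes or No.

[S [NP [Pron it]] [VP [V slept] [CP [C that] [S [NP [Pron he]] [VP [V examined] [CP [C that] [S [NP [Det no] [N student]] [VP [V sent] [CP [C that] [S [NP [Det a] [N photograph]] [VP [V handed]]]]]]]]]]]]
The smallest constituent containing 'examined that no student' is the VP spanning 'examined that no student sent that a photograph handed'; no single node in the tree dominates exactly the given words.

No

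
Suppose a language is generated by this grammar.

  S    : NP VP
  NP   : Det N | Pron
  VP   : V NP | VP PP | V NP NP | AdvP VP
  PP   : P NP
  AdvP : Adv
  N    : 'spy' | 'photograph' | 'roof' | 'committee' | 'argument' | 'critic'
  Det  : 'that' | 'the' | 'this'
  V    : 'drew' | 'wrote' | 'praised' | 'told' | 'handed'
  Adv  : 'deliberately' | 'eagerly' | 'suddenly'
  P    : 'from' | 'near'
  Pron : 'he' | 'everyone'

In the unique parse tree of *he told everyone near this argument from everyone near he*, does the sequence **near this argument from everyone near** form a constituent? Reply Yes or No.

No

[S [NP [Pron he]] [VP [VP [VP [VP [V told] [NP [Pron everyone]]] [PP [P near] [NP [Det this] [N argument]]]] [PP [P from] [NP [Pron everyone]]]] [PP [P near] [NP [Pron he]]]]]
The smallest constituent containing 'near this argument from everyone near' is the VP spanning 'told everyone near this argument from everyone near he'; no single node in the tree dominates exactly the given words.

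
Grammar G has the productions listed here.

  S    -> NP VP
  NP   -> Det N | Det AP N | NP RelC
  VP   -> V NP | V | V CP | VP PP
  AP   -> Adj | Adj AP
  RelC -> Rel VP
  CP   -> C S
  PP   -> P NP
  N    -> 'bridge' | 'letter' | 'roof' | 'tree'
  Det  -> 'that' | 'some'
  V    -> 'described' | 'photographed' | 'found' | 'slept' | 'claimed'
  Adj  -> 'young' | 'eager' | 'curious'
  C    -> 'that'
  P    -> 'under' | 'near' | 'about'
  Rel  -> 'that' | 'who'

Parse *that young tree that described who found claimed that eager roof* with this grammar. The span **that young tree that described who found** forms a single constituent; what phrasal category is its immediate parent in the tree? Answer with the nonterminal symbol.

S
  NP
    NP
      NP
        Det: that
        AP
          Adj: young
        N: tree
      RelC
        Rel: that
        VP
          V: described
    RelC
      Rel: who
      VP
        V: found
  VP
    V: claimed
    NP
      Det: that
      AP
        Adj: eager
      N: roof
The span 'that young tree that described who found' is the NP node built by NP → NP RelC.
Its mother is the S built by S → NP VP.

S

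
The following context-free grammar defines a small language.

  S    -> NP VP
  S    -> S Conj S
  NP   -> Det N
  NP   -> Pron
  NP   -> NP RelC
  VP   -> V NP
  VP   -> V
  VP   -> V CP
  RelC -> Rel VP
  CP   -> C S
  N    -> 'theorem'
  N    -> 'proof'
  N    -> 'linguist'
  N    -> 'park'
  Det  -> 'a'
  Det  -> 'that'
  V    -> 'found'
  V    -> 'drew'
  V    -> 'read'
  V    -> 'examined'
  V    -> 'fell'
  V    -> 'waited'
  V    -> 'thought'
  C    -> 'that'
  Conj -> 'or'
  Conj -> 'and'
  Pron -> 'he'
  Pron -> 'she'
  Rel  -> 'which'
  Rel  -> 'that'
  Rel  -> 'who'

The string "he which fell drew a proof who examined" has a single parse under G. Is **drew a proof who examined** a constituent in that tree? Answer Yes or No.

[S [NP [NP [Pron he]] [RelC [Rel which] [VP [V fell]]]] [VP [V drew] [NP [NP [Det a] [N proof]] [RelC [Rel who] [VP [V examined]]]]]]
The words 'drew a proof who examined' are exhaustively dominated by a single VP node (built by VP → V NP), so they form a constituent.

Yes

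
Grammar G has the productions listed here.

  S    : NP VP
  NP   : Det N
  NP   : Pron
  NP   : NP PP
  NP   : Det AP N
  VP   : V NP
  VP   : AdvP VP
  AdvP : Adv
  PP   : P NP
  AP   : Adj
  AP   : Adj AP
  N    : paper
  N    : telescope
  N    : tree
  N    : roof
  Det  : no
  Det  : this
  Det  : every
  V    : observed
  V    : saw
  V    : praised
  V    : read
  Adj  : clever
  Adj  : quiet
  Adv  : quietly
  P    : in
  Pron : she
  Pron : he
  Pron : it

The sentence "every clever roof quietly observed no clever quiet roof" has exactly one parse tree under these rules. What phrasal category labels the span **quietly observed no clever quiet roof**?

S
  NP
    Det: every
    AP
      Adj: clever
    N: roof
  VP
    AdvP
      Adv: quietly
    VP
      V: observed
      NP
        Det: no
        AP
          Adj: clever
          AP
            Adj: quiet
        N: roof
The span 'quietly observed no clever quiet roof' is the VP node built by VP → AdvP VP.

VP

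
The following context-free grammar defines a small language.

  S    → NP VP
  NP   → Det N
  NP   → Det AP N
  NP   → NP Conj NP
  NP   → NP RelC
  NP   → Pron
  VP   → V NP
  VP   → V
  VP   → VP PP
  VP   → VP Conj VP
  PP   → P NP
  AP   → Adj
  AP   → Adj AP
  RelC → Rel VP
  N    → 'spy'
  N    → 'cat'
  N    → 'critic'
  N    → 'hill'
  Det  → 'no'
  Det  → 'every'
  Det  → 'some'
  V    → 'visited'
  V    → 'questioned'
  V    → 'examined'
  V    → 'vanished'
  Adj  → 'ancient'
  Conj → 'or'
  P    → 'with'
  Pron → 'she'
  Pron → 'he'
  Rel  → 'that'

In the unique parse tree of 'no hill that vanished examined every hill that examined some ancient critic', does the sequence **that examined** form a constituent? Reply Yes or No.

No

[S [NP [NP [Det no] [N hill]] [RelC [Rel that] [VP [V vanished]]]] [VP [V examined] [NP [NP [Det every] [N hill]] [RelC [Rel that] [VP [V examined] [NP [Det some] [AP [Adj ancient]] [N critic]]]]]]]
The smallest constituent containing 'that examined' is the RelC spanning 'that examined some ancient critic'; no single node in the tree dominates exactly the given words.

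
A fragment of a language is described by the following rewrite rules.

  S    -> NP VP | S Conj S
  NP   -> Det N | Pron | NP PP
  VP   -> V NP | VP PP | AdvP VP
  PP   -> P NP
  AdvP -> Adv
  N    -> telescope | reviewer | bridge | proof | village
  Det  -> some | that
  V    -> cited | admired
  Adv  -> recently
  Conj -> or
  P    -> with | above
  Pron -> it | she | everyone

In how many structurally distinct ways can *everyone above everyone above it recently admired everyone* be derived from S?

2

The two bracketings:
[S [NP [NP [Pron everyone]] [PP [P above] [NP [NP [Pron everyone]] [PP [P above] [NP [Pron it]]]]]] [VP [AdvP [Adv recently]] [VP [V admired] [NP [Pron everyone]]]]]
[S [NP [NP [NP [Pron everyone]] [PP [P above] [NP [Pron everyone]]]] [PP [P above] [NP [Pron it]]]] [VP [AdvP [Adv recently]] [VP [V admired] [NP [Pron everyone]]]]]
The trees differ in how a recursive rule is bracketed over the same span.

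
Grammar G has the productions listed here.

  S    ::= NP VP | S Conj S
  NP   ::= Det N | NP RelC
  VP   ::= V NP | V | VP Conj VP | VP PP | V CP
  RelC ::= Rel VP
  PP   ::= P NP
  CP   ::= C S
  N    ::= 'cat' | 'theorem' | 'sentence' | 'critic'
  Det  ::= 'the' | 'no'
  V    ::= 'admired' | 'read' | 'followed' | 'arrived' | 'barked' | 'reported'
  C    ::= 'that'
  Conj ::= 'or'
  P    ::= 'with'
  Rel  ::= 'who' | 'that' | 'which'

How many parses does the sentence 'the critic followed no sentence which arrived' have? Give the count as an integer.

[S [NP [Det the] [N critic]] [VP [V followed] [NP [NP [Det no] [N sentence]] [RelC [Rel which] [VP [V arrived]]]]]]
No rule offers an alternative attachment or grouping for any span, so this is the only derivation.

1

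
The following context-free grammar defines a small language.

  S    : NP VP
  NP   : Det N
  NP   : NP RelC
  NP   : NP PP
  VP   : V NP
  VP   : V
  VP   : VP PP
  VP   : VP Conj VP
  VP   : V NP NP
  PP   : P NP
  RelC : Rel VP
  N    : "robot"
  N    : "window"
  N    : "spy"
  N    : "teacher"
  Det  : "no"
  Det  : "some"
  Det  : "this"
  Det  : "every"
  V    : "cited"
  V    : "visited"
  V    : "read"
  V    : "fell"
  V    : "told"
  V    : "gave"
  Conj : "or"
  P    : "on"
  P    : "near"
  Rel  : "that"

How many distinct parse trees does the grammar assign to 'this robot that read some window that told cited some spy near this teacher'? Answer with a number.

Two of the 4 distinct bracketings:
[S [NP [NP [Det this] [N robot]] [RelC [Rel that] [VP [V read] [NP [NP [Det some] [N window]] [RelC [Rel that] [VP [V told]]]]]]] [VP [V cited] [NP [NP [Det some] [N spy]] [PP [P near] [NP [Det this] [N teacher]]]]]]
[S [NP [NP [Det this] [N robot]] [RelC [Rel that] [VP [V read] [NP [NP [Det some] [N window]] [RelC [Rel that] [VP [V told]]]]]]] [VP [VP [V cited] [NP [Det some] [N spy]]] [PP [P near] [NP [Det this] [N teacher]]]]]
The difference turns on whether NP → NP PP is used at the relevant span, versus an alternative expansion of NP.

4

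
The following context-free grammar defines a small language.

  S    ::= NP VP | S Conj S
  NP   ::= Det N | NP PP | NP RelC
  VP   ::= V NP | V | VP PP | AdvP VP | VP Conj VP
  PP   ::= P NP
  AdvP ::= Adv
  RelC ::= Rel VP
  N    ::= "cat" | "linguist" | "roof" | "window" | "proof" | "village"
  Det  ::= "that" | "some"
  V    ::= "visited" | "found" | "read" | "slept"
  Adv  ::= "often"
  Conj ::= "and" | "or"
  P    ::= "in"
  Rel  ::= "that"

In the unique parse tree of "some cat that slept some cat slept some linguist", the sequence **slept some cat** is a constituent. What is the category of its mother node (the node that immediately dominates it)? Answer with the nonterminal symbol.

RelC

S
  NP
    NP
      Det: some
      N: cat
    RelC
      Rel: that
      VP
        V: slept
        NP
          Det: some
          N: cat
  VP
    V: slept
    NP
      Det: some
      N: linguist
The span 'slept some cat' is the VP node built by VP → V NP.
Its mother is the RelC built by RelC → Rel VP.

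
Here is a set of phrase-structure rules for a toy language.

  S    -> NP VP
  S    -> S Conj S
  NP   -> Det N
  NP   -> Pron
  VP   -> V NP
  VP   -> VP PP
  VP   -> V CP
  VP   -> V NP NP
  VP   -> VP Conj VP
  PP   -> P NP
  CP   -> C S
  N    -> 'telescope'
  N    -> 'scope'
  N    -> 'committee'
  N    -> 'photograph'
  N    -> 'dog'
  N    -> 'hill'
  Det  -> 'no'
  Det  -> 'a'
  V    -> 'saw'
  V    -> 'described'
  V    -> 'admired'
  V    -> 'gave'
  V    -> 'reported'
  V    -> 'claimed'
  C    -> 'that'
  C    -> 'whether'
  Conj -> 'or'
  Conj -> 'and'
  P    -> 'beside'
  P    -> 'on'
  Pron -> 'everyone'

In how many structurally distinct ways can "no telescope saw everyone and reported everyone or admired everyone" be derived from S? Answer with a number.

2

The two bracketings:
[S [NP [Det no] [N telescope]] [VP [VP [V saw] [NP [Pron everyone]]] [Conj and] [VP [VP [V reported] [NP [Pron everyone]]] [Conj or] [VP [V admired] [NP [Pron everyone]]]]]]
[S [NP [Det no] [N telescope]] [VP [VP [VP [V saw] [NP [Pron everyone]]] [Conj and] [VP [V reported] [NP [Pron everyone]]]] [Conj or] [VP [V admired] [NP [Pron everyone]]]]]
The trees differ in how a recursive rule is bracketed over the same span.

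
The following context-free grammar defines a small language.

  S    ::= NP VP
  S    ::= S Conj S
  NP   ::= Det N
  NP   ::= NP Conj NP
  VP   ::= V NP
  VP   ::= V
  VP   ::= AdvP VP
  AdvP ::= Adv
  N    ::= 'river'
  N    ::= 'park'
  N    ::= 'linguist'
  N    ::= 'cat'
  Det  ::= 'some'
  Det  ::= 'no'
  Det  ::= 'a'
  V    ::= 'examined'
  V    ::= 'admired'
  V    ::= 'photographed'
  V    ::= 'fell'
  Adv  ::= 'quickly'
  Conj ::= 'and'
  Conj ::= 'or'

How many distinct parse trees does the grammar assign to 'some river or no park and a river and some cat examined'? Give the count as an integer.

5

Two of the 5 distinct bracketings:
[S [NP [NP [Det some] [N river]] [Conj or] [NP [NP [Det no] [N park]] [Conj and] [NP [NP [Det a] [N river]] [Conj and] [NP [Det some] [N cat]]]]] [VP [V examined]]]
[S [NP [NP [Det some] [N river]] [Conj or] [NP [NP [NP [Det no] [N park]] [Conj and] [NP [Det a] [N river]]] [Conj and] [NP [Det some] [N cat]]]] [VP [V examined]]]
The trees differ in how a recursive rule is bracketed over the same span.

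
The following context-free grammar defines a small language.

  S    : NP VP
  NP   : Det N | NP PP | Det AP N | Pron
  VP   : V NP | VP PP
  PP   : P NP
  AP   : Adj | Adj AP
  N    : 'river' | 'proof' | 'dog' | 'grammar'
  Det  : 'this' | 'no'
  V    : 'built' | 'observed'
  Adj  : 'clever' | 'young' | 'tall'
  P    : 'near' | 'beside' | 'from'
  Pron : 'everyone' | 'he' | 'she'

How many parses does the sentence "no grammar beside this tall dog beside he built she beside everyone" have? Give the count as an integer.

Two of the 4 distinct bracketings:
[S [NP [NP [Det no] [N grammar]] [PP [P beside] [NP [NP [Det this] [AP [Adj tall]] [N dog]] [PP [P beside] [NP [Pron he]]]]]] [VP [V built] [NP [NP [Pron she]] [PP [P beside] [NP [Pron everyone]]]]]]
[S [NP [NP [Det no] [N grammar]] [PP [P beside] [NP [NP [Det this] [AP [Adj tall]] [N dog]] [PP [P beside] [NP [Pron he]]]]]] [VP [VP [V built] [NP [Pron she]]] [PP [P beside] [NP [Pron everyone]]]]]
The difference turns on whether VP → VP PP is used at the relevant span, versus an alternative expansion of VP.

4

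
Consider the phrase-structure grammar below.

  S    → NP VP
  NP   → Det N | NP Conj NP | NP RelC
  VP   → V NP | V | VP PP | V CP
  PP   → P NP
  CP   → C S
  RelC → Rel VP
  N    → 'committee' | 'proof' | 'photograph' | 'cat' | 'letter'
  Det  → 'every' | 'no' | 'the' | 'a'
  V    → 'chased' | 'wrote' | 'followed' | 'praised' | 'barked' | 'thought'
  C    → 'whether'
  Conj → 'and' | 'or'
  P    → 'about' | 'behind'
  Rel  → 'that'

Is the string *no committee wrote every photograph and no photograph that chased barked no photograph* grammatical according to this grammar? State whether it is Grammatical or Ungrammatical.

For S → NP VP, the only prefix that parses as NP is 'no committee', but the remainder 'wrote every photograph and no photograph that chased barked no photograph' is not a VP under these rules.

Ungrammatical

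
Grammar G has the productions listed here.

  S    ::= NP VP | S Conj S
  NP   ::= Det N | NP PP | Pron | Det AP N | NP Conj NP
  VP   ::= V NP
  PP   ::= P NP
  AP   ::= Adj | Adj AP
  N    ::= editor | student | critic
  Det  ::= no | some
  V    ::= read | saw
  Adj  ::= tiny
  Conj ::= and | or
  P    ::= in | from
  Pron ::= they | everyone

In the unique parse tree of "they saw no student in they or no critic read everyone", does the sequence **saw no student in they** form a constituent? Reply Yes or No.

[S [S [NP [Pron they]] [VP [V saw] [NP [NP [Det no] [N student]] [PP [P in] [NP [Pron they]]]]]] [Conj or] [S [NP [Det no] [N critic]] [VP [V read] [NP [Pron everyone]]]]]
The words 'saw no student in they' are exhaustively dominated by a single VP node (built by VP → V NP), so they form a constituent.

Yes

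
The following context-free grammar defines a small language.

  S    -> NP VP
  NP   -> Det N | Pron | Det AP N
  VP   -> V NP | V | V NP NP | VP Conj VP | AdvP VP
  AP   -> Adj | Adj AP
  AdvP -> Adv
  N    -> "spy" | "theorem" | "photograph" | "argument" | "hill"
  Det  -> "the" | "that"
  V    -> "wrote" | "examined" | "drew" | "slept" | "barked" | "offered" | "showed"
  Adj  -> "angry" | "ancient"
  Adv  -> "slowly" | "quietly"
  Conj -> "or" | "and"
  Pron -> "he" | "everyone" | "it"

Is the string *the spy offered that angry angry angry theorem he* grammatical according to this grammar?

[S [NP [Det the] [N spy]] [VP [V offered] [NP [Det that] [AP [Adj angry] [AP [Adj angry] [AP [Adj angry]]]] [N theorem]] [NP [Pron he]]]]
Each bracket corresponds to one application of a listed rule, so the string is derivable from S.

Grammatical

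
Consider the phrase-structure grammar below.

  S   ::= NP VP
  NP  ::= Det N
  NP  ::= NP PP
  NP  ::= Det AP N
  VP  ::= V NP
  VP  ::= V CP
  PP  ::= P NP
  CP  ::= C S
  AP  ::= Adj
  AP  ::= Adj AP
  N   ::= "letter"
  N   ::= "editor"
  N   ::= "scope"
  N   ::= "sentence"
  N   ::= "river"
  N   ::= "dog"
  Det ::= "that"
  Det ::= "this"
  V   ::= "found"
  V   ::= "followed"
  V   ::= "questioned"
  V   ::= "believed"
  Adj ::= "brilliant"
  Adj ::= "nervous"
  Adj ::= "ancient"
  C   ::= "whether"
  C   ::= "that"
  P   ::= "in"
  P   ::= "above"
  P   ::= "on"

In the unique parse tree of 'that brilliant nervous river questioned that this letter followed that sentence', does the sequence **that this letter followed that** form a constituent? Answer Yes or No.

No

[S [NP [Det that] [AP [Adj brilliant] [AP [Adj nervous]]] [N river]] [VP [V questioned] [CP [C that] [S [NP [Det this] [N letter]] [VP [V followed] [NP [Det that] [N sentence]]]]]]]
The smallest constituent containing 'that this letter followed that' is the CP spanning 'that this letter followed that sentence'; no single node in the tree dominates exactly the given words.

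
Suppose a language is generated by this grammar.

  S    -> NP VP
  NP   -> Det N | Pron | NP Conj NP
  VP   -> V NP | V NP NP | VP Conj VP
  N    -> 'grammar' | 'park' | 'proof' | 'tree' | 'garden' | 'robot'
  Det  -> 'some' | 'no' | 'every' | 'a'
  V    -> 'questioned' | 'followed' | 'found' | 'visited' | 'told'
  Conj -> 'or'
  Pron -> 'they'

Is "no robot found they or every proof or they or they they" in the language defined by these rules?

Grammatical

[S [NP [Det no] [N robot]] [VP [V found] [NP [NP [Pron they]] [Conj or] [NP [NP [Det every] [N proof]] [Conj or] [NP [NP [Pron they]] [Conj or] [NP [Pron they]]]]] [NP [Pron they]]]]
Every word is introduced by a lexical rule and the phrasal rules combine the resulting categories into a single S.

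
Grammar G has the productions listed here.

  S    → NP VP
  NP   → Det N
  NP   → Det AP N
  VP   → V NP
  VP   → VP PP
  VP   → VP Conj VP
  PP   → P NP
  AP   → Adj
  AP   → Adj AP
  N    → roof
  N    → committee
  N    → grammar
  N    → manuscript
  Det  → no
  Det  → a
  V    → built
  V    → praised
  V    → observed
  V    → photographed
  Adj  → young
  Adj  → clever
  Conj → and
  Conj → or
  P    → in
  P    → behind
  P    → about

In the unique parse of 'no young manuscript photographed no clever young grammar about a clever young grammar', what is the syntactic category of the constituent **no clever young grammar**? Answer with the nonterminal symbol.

[S [NP [Det no] [AP [Adj young]] [N manuscript]] [VP [VP [V photographed] [NP [Det no] [AP [Adj clever] [AP [Adj young]]] [N grammar]]] [PP [P about] [NP [Det a] [AP [Adj clever] [AP [Adj young]]] [N grammar]]]]]
The span 'no clever young grammar' is the NP node built by NP → Det AP N.

NP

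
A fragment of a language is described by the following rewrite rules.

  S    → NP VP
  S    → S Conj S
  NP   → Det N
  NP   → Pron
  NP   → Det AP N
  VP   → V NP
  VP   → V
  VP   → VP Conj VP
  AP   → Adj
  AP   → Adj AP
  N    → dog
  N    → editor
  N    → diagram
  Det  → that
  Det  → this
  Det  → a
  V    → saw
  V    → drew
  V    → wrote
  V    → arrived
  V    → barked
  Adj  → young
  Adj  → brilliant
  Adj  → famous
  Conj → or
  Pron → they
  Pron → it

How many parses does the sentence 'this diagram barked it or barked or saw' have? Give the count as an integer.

2

The two bracketings:
[S [NP [Det this] [N diagram]] [VP [VP [V barked] [NP [Pron it]]] [Conj or] [VP [VP [V barked]] [Conj or] [VP [V saw]]]]]
[S [NP [Det this] [N diagram]] [VP [VP [VP [V barked] [NP [Pron it]]] [Conj or] [VP [V barked]]] [Conj or] [VP [V saw]]]]
The trees differ in how a recursive rule is bracketed over the same span.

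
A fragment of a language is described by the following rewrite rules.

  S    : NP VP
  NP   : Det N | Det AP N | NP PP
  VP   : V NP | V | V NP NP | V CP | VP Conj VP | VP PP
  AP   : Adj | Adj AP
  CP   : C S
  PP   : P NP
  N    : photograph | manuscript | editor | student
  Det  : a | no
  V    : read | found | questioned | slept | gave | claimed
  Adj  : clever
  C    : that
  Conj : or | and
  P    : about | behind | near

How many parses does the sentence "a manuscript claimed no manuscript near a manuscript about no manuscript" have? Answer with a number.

Two of the 5 distinct bracketings:
[S [NP [Det a] [N manuscript]] [VP [V claimed] [NP [NP [Det no] [N manuscript]] [PP [P near] [NP [NP [Det a] [N manuscript]] [PP [P about] [NP [Det no] [N manuscript]]]]]]]]
[S [NP [Det a] [N manuscript]] [VP [V claimed] [NP [NP [NP [Det no] [N manuscript]] [PP [P near] [NP [Det a] [N manuscript]]]] [PP [P about] [NP [Det no] [N manuscript]]]]]]
The trees differ in how a recursive rule is bracketed over the same span.

5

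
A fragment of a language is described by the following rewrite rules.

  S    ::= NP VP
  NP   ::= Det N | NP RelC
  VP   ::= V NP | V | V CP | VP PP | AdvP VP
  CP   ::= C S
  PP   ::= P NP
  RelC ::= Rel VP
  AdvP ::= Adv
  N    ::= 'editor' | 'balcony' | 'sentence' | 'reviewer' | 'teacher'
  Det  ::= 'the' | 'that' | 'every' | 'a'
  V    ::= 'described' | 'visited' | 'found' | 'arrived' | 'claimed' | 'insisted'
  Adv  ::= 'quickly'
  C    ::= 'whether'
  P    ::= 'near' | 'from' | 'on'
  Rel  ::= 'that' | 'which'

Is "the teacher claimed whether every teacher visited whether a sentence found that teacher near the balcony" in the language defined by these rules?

[S [NP [Det the] [N teacher]] [VP [V claimed] [CP [C whether] [S [NP [Det every] [N teacher]] [VP [V visited] [CP [C whether] [S [NP [Det a] [N sentence]] [VP [VP [V found] [NP [Det that] [N teacher]]] [PP [P near] [NP [Det the] [N balcony]]]]]]]]]]]
The bracketing above is licensed at every node by one of the given productions, with S at the root.

Grammatical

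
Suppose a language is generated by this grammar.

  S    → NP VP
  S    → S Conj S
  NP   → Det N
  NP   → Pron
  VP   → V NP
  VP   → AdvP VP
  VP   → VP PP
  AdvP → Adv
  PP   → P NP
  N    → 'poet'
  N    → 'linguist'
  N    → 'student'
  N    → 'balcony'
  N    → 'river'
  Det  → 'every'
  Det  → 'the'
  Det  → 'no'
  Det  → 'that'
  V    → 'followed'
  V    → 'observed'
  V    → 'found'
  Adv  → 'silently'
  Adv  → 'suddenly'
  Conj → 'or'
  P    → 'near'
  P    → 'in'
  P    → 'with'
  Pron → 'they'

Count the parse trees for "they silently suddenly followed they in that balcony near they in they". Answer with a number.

Two of the 10 distinct bracketings:
[S [NP [Pron they]] [VP [AdvP [Adv silently]] [VP [AdvP [Adv suddenly]] [VP [VP [VP [VP [V followed] [NP [Pron they]]] [PP [P in] [NP [Det that] [N balcony]]]] [PP [P near] [NP [Pron they]]]] [PP [P in] [NP [Pron they]]]]]]]
[S [NP [Pron they]] [VP [AdvP [Adv silently]] [VP [VP [AdvP [Adv suddenly]] [VP [VP [VP [V followed] [NP [Pron they]]] [PP [P in] [NP [Det that] [N balcony]]]] [PP [P near] [NP [Pron they]]]]] [PP [P in] [NP [Pron they]]]]]]
The trees differ in how a recursive rule is bracketed over the same span.

10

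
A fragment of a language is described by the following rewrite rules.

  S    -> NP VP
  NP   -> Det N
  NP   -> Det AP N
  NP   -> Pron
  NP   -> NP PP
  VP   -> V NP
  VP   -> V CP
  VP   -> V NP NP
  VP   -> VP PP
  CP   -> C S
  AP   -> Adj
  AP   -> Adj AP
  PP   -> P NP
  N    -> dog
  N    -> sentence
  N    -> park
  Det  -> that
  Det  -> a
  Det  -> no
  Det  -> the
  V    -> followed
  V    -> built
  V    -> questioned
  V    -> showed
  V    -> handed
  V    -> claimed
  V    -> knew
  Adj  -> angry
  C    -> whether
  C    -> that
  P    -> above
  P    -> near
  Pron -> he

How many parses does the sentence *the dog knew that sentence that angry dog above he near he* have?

Two of the 5 distinct bracketings:
[S [NP [Det the] [N dog]] [VP [V knew] [NP [Det that] [N sentence]] [NP [NP [Det that] [AP [Adj angry]] [N dog]] [PP [P above] [NP [NP [Pron he]] [PP [P near] [NP [Pron he]]]]]]]]
[S [NP [Det the] [N dog]] [VP [V knew] [NP [Det that] [N sentence]] [NP [NP [NP [Det that] [AP [Adj angry]] [N dog]] [PP [P above] [NP [Pron he]]]] [PP [P near] [NP [Pron he]]]]]]
The trees differ in how a recursive rule is bracketed over the same span.

5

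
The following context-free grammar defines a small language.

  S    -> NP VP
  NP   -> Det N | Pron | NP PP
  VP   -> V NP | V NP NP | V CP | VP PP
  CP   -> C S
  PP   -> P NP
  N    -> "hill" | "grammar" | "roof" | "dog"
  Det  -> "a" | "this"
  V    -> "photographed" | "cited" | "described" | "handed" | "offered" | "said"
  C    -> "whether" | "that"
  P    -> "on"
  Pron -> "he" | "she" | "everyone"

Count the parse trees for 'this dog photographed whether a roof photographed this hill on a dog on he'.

Two of the 9 distinct bracketings:
[S [NP [Det this] [N dog]] [VP [V photographed] [CP [C whether] [S [NP [Det a] [N roof]] [VP [V photographed] [NP [NP [Det this] [N hill]] [PP [P on] [NP [NP [Det a] [N dog]] [PP [P on] [NP [Pron he]]]]]]]]]]]
[S [NP [Det this] [N dog]] [VP [V photographed] [CP [C whether] [S [NP [Det a] [N roof]] [VP [V photographed] [NP [NP [NP [Det this] [N hill]] [PP [P on] [NP [Det a] [N dog]]]] [PP [P on] [NP [Pron he]]]]]]]]]
The trees differ in how a recursive rule is bracketed over the same span.

9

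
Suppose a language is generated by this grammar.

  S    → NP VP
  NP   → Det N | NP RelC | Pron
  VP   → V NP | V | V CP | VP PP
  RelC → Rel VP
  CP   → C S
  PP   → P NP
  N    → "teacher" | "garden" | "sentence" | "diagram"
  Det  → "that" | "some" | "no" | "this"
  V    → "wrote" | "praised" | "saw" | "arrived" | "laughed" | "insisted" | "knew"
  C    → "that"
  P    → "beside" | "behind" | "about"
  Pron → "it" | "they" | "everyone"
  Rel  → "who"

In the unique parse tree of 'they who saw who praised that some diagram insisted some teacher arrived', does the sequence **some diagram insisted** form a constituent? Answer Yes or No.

No

[S [NP [NP [NP [Pron they]] [RelC [Rel who] [VP [V saw]]]] [RelC [Rel who] [VP [V praised] [CP [C that] [S [NP [Det some] [N diagram]] [VP [V insisted] [NP [Det some] [N teacher]]]]]]]] [VP [V arrived]]]
The smallest constituent containing 'some diagram insisted' is the S spanning 'some diagram insisted some teacher'; no single node in the tree dominates exactly the given words.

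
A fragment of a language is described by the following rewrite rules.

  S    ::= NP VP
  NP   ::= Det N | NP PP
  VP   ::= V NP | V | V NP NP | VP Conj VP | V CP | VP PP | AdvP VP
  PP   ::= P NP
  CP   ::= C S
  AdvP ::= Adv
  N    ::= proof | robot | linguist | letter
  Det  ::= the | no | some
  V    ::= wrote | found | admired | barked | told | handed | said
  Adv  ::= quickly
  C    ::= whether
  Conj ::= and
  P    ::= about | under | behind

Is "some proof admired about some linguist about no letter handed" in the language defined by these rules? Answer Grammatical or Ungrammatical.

For S → NP VP, the only prefix that parses as NP is 'some proof', but the remainder 'admired about some linguist about no letter handed' is not a VP under these rules.

Ungrammatical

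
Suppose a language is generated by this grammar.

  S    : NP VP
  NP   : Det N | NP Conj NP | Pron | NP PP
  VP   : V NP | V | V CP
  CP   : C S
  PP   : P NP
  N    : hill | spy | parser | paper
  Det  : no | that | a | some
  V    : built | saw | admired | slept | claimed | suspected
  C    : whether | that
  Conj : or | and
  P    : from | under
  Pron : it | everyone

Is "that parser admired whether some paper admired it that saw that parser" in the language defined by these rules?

A Pron word can never sit immediately before a C/Det word in any string this grammar generates, so the substring 'it that' rules out a derivation.

Ungrammatical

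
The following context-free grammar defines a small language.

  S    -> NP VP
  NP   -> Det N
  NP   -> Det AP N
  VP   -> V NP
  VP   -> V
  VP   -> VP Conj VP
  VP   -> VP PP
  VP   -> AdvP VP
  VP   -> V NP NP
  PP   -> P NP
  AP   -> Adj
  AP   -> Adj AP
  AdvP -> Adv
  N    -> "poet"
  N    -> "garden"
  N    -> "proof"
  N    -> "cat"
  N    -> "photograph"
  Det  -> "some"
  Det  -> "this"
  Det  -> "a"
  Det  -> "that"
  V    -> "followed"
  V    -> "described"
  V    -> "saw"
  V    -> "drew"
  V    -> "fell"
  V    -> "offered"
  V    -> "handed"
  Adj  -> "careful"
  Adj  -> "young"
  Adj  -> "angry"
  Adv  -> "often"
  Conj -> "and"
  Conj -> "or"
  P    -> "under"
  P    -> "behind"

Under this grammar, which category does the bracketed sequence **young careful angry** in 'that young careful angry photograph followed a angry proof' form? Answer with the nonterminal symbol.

AP

[S [NP [Det that] [AP [Adj young] [AP [Adj careful] [AP [Adj angry]]]] [N photograph]] [VP [V followed] [NP [Det a] [AP [Adj angry]] [N proof]]]]
The span 'young careful angry' is the AP node built by AP → Adj AP.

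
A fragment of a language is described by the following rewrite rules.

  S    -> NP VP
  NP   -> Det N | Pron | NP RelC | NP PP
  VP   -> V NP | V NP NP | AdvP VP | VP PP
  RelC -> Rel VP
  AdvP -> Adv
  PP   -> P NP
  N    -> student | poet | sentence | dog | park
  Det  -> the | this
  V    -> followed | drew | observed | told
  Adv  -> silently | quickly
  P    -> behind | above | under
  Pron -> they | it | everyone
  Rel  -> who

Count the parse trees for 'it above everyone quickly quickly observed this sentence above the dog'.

4

Two of the 4 distinct bracketings:
[S [NP [NP [Pron it]] [PP [P above] [NP [Pron everyone]]]] [VP [AdvP [Adv quickly]] [VP [AdvP [Adv quickly]] [VP [V observed] [NP [NP [Det this] [N sentence]] [PP [P above] [NP [Det the] [N dog]]]]]]]]
[S [NP [NP [Pron it]] [PP [P above] [NP [Pron everyone]]]] [VP [AdvP [Adv quickly]] [VP [AdvP [Adv quickly]] [VP [VP [V observed] [NP [Det this] [N sentence]]] [PP [P above] [NP [Det the] [N dog]]]]]]]
The difference turns on whether VP → VP PP is used at the relevant span, versus an alternative expansion of VP.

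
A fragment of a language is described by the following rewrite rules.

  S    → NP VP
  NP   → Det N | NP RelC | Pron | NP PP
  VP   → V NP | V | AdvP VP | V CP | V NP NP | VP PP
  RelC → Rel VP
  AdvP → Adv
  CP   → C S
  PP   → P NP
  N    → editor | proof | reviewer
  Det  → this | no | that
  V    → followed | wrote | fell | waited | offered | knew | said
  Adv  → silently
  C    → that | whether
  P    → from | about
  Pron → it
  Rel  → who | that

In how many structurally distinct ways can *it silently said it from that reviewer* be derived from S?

Two of the 3 distinct bracketings:
[S [NP [Pron it]] [VP [AdvP [Adv silently]] [VP [V said] [NP [NP [Pron it]] [PP [P from] [NP [Det that] [N reviewer]]]]]]]
[S [NP [Pron it]] [VP [AdvP [Adv silently]] [VP [VP [V said] [NP [Pron it]]] [PP [P from] [NP [Det that] [N reviewer]]]]]]
The difference turns on whether NP → NP PP is used at the relevant span, versus an alternative expansion of NP.

3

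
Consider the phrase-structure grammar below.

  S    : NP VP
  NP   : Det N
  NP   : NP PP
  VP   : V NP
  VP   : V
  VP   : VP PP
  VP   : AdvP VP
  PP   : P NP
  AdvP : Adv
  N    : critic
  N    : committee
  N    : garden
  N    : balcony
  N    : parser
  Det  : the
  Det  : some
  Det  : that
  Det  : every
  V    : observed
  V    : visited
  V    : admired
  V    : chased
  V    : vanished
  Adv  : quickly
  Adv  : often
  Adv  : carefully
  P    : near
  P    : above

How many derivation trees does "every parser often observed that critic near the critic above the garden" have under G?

9

Two of the 9 distinct bracketings:
[S [NP [Det every] [N parser]] [VP [VP [AdvP [Adv often]] [VP [V observed] [NP [Det that] [N critic]]]] [PP [P near] [NP [NP [Det the] [N critic]] [PP [P above] [NP [Det the] [N garden]]]]]]]
[S [NP [Det every] [N parser]] [VP [VP [VP [AdvP [Adv often]] [VP [V observed] [NP [Det that] [N critic]]]] [PP [P near] [NP [Det the] [N critic]]]] [PP [P above] [NP [Det the] [N garden]]]]]
The difference turns on whether NP → NP PP is used at the relevant span, versus an alternative expansion of NP.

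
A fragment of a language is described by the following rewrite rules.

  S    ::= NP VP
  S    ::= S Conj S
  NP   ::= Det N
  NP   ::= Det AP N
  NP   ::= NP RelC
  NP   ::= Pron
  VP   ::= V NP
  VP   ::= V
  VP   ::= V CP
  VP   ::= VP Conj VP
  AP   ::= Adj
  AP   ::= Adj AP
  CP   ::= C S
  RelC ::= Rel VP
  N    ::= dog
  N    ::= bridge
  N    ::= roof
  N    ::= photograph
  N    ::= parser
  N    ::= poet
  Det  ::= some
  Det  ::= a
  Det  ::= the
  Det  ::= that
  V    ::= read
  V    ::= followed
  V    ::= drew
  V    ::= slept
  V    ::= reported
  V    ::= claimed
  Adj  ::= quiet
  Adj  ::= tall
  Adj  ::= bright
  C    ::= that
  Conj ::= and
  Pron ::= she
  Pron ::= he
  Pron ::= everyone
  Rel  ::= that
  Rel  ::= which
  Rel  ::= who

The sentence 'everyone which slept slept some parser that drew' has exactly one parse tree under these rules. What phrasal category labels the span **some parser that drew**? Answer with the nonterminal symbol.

[S [NP [NP [Pron everyone]] [RelC [Rel which] [VP [V slept]]]] [VP [V slept] [NP [NP [Det some] [N parser]] [RelC [Rel that] [VP [V drew]]]]]]
The span 'some parser that drew' is the NP node built by NP → NP RelC.

NP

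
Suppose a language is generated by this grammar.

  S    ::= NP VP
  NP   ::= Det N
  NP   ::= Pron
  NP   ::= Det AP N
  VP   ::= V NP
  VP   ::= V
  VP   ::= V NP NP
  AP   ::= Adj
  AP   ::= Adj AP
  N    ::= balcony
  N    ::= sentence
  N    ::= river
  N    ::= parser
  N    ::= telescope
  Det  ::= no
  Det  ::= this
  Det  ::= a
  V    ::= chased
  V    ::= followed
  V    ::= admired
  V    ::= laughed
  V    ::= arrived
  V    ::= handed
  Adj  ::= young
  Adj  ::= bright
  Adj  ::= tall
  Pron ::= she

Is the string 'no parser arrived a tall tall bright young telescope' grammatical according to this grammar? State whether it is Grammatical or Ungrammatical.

Grammatical

[S [NP [Det no] [N parser]] [VP [V arrived] [NP [Det a] [AP [Adj tall] [AP [Adj tall] [AP [Adj bright] [AP [Adj young]]]]] [N telescope]]]]
Every word is introduced by a lexical rule and the phrasal rules combine the resulting categories into a single S.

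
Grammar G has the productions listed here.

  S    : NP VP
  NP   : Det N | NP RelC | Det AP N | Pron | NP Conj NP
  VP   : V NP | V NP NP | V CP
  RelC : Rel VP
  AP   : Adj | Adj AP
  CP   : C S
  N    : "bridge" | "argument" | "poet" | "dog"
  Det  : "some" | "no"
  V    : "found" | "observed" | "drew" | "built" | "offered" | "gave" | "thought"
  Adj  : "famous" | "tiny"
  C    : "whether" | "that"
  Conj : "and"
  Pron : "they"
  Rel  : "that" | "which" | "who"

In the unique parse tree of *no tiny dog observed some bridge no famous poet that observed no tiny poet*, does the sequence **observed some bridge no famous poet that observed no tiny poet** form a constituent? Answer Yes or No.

[S [NP [Det no] [AP [Adj tiny]] [N dog]] [VP [V observed] [NP [Det some] [N bridge]] [NP [NP [Det no] [AP [Adj famous]] [N poet]] [RelC [Rel that] [VP [V observed] [NP [Det no] [AP [Adj tiny]] [N poet]]]]]]]
The words 'observed some bridge no famous poet that observed no tiny poet' are exhaustively dominated by a single VP node (built by VP → V NP NP), so they form a constituent.

Yes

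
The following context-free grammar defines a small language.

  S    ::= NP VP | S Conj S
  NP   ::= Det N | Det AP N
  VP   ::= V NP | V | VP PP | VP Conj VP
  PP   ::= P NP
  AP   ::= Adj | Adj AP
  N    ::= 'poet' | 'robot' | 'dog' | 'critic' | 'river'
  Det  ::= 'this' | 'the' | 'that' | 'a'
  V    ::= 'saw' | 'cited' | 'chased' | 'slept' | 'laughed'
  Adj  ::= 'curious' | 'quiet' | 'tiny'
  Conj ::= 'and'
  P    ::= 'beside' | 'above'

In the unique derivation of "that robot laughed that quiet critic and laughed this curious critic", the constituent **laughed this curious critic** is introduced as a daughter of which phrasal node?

S
  NP
    Det: that
    N: robot
  VP
    VP
      V: laughed
      NP
        Det: that
        AP
          Adj: quiet
        N: critic
    Conj: and
    VP
      V: laughed
      NP
        Det: this
        AP
          Adj: curious
        N: critic
The span 'laughed this curious critic' is the VP node built by VP → V NP.
Its mother is the VP built by VP → VP Conj VP.

VP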